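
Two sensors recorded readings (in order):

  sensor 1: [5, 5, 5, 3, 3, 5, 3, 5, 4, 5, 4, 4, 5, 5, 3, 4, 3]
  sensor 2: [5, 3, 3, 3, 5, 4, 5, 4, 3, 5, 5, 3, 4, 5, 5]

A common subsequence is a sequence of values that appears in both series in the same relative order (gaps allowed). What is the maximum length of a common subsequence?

Match 5 [3,1], 3 [4,2], 3 [5,3], 3 [7,4], 5 [8,5], 4 [9,6], 5 [10,7], 4 [11,8], 5 [13,10], 5 [14,11], 3 [15,12], 4 [16,13] — 12 values in the same relative order in both, and the DP table's final entry dp[17][15] is also 12, so no common subsequence is longer.

12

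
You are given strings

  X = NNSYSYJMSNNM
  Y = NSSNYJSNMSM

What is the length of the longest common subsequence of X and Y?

8

Let dp[i][j] be the LCS length of the first i characters of X and the first j characters of Y. dp[i][j] = dp[i-1][j-1]+1 when the i-th and j-th characters match, else max(dp[i-1][j], dp[i][j-1]).
    ·  N  S  S  N  Y  J  S  N  M  S  M
 ·  0  0  0  0  0  0  0  0  0  0  0  0
 N  0  1  1  1  1  1  1  1  1  1  1  1
 N  0  1  1  1  2  2  2  2  2  2  2  2
 S  0  1  2  2  2  2  2  3  3  3  3  3
 Y  0  1  2  2  2  3  3  3  3  3  3  3
 S  0  1  2  3  3  3  3  4  4  4  4  4
 Y  0  1  2  3  3  4  4  4  4  4  4  4
 J  0  1  2  3  3  4  5  5  5  5  5  5
 M  0  1  2  3  3  4  5  5  5  6  6  6
 S  0  1  2  3  3  4  5  6  6  6  7  7
 N  0  1  2  3  4  4  5  6  7  7  7  7
 N  0  1  2  3  4  4  5  6  7  7  7  7
 M  0  1  2  3  4  4  5  6  7  8  8  8
dp[12][11] = 8. One LCS (by backtracking along matches): NSSYJMSM.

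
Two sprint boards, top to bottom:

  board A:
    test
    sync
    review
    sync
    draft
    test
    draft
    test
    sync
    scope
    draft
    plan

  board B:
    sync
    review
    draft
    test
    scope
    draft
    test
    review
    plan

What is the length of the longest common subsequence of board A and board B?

7

Match sync [2,1]; then review [3,2]; then draft [5,3]; then test [6,4]; then draft [7,6]; then test [8,7]; then plan [12,9] — 7 tasks in the same relative order in both. The LCS DP gives dp[12][9] = 7, so this is optimal.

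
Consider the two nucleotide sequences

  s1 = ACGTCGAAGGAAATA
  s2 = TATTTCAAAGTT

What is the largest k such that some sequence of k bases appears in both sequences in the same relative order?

Taking A [1,2]; then T [4,5]; then C [5,6]; then A [7,8]; then A [8,9]; then G [9,10]; then T [14,12] gives a common subsequence of length 7. The LCS DP gives dp[15][12] = 7, so this is optimal.

7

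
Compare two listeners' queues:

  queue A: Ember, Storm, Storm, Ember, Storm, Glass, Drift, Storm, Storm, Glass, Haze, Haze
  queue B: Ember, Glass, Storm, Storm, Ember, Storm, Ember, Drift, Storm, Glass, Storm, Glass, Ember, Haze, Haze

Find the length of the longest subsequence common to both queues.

11

Match Ember [1,1] → Storm [2,3] → Storm [3,4] → Ember [4,5] → Storm [5,6] → Drift [7,8] → Storm [8,9] → Storm [9,11] → Glass [10,12] → Haze [11,14] → Haze [12,15] — 11 songs in the same relative order in both, and the DP table's final entry dp[12][15] is also 11, so no common subsequence is longer.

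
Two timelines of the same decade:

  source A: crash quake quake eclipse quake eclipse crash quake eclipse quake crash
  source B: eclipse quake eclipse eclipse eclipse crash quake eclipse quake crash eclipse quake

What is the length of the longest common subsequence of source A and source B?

One common subsequence of length 8: quake at source A[2]=source B[2]; then eclipse at source A[4]=source B[4]; then eclipse at source A[6]=source B[5]; then crash at source A[7]=source B[6]; then quake at source A[8]=source B[7]; then eclipse at source A[9]=source B[8]; then quake at source A[10]=source B[9]; then crash at source A[11]=source B[10]. dp[11][12] = 8 confirms this is the maximum.

8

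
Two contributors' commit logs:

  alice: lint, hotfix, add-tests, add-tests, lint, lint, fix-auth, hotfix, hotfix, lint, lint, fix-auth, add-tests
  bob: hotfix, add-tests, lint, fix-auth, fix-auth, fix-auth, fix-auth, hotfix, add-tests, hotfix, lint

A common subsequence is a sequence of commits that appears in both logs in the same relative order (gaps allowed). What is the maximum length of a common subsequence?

Match hotfix (alice #2, bob #1); then add-tests (alice #4, bob #2); then lint (alice #5, bob #3); then fix-auth (alice #7, bob #7); then hotfix (alice #8, bob #8); then hotfix (alice #9, bob #10); then lint (alice #11, bob #11) — 7 commits in the same relative order in both. dp[13][11] = 7 confirms this is the maximum.

7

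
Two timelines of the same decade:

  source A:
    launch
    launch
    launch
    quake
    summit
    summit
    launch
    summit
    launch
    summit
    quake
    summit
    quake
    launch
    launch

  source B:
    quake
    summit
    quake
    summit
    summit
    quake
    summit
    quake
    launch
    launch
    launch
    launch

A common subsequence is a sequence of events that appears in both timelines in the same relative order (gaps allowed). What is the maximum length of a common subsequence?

Match quake [4,1] → summit [5,2] → summit [8,4] → summit [10,5] → quake [11,6] → summit [12,7] → quake [13,8] → launch [14,11] → launch [15,12] — 9 events in the same relative order in both, and the DP table's final entry dp[15][12] is also 9, so no common subsequence is longer.

9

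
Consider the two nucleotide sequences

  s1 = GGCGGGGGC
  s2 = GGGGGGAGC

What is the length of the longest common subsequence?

Let dp[i][j] be the LCS length of the first i bases of s1 and the first j bases of s2. dp[i][j] = dp[i-1][j-1]+1 when the i-th and j-th bases match, else max(dp[i-1][j], dp[i][j-1]).
    ·  G  G  G  G  G  G  A  G  C
 ·  0  0  0  0  0  0  0  0  0  0
 G  0  1  1  1  1  1  1  1  1  1
 G  0  1  2  2  2  2  2  2  2  2
 C  0  1  2  2  2  2  2  2  2  3
 G  0  1  2  3  3  3  3  3  3  3
 G  0  1  2  3  4  4  4  4  4  4
 G  0  1  2  3  4  5  5  5  5  5
 G  0  1  2  3  4  5  6  6  6  6
 G  0  1  2  3  4  5  6  6  7  7
 C  0  1  2  3  4  5  6  6  7  8
dp[9][9] = 8. One LCS (by backtracking along matches): GGGGGGGC.

8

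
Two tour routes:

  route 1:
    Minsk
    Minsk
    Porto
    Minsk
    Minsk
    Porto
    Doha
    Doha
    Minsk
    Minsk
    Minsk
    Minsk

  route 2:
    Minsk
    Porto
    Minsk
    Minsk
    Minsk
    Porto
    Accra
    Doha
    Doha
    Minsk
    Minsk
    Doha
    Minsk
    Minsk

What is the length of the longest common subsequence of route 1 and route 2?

Match Minsk (route 1 #1, route 2 #1), Minsk (route 1 #2, route 2 #3), Minsk (route 1 #4, route 2 #4), Minsk (route 1 #5, route 2 #5), Porto (route 1 #6, route 2 #6), Doha (route 1 #7, route 2 #8), Doha (route 1 #8, route 2 #9), Minsk (route 1 #9, route 2 #10), Minsk (route 1 #10, route 2 #11), Minsk (route 1 #11, route 2 #13), Minsk (route 1 #12, route 2 #14) — 11 stops in the same relative order in both, and the DP table's final entry dp[12][14] is also 11, so no common subsequence is longer.

11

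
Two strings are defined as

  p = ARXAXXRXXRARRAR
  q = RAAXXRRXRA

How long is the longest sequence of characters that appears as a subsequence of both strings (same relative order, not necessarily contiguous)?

Let dp[i][j] be the LCS length of the first i characters of p and the first j characters of q. dp[i][j] = dp[i-1][j-1]+1 when the i-th and j-th characters match, else max(dp[i-1][j], dp[i][j-1]).
    ·  R  A  A  X  X  R  R  X  R  A
 ·  0  0  0  0  0  0  0  0  0  0  0
 A  0  0  1  1  1  1  1  1  1  1  1
 R  0  1  1  1  1  1  2  2  2  2  2
 X  0  1  1  1  2  2  2  2  3  3  3
 A  0  1  2  2  2  2  2  2  3  3  4
 X  0  1  2  2  3  3  3  3  3  3  4
 X  0  1  2  2  3  4  4  4  4  4  4
 R  0  1  2  2  3  4  5  5  5  5  5
 X  0  1  2  2  3  4  5  5  6  6  6
 X  0  1  2  2  3  4  5  5  6  6  6
 R  0  1  2  2  3  4  5  6  6  7  7
 A  0  1  2  3  3  4  5  6  6  7  8
 R  0  1  2  3  3  4  5  6  6  7  8
 R  0  1  2  3  3  4  5  6  6  7  8
 A  0  1  2  3  3  4  5  6  6  7  8
 R  0  1  2  3  3  4  5  6  6  7  8
dp[15][10] = 8. One LCS (by backtracking along matches): AAXXRXRA.

8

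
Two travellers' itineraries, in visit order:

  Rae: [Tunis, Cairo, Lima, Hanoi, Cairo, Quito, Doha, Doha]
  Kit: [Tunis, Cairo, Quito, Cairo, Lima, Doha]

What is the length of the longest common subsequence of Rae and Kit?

One common subsequence of length 4: Tunis (Rae #1, Kit #1) → Cairo (Rae #2, Kit #4) → Lima (Rae #3, Kit #5) → Doha (Rae #8, Kit #6), and the DP table's final entry dp[8][6] is also 4, so no common subsequence is longer.

4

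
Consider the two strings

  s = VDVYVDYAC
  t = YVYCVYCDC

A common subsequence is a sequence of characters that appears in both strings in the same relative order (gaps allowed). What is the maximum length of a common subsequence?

Taking V [1,2]; then V [3,5]; then Y [4,6]; then D [6,8]; then C [9,9] gives a common subsequence of length 5, and the DP table's final entry dp[9][9] is also 5, so no common subsequence is longer.

5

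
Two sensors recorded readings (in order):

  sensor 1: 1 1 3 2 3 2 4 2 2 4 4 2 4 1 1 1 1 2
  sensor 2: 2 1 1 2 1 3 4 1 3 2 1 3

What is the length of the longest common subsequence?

7

Match 1 at sensor 1[1]=sensor 2[2] → 1 at sensor 1[2]=sensor 2[3] → 2 at sensor 1[4]=sensor 2[4] → 3 at sensor 1[5]=sensor 2[6] → 4 at sensor 1[7]=sensor 2[7] → 2 at sensor 1[12]=sensor 2[10] → 1 at sensor 1[14]=sensor 2[11] — 7 values in the same relative order in both. The LCS DP gives dp[18][12] = 7, so this is optimal.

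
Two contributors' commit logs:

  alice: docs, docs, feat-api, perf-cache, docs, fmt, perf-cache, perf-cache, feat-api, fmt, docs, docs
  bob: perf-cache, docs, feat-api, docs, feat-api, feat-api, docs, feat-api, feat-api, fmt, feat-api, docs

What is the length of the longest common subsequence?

7

Match docs [1,2], then docs [2,4], then feat-api [3,6], then docs [5,7], then fmt [6,10], then feat-api [9,11], then docs [12,12] — 7 commits in the same relative order in both, and the DP table's final entry dp[12][12] is also 7, so no common subsequence is longer.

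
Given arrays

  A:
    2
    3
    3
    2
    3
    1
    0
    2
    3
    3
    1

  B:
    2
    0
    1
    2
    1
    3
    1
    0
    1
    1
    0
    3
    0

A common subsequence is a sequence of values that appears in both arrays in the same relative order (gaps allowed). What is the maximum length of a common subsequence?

6

One common subsequence of length 6: 2 [1,1], 2 [4,4], 3 [5,6], 1 [6,10], 0 [7,11], 3 [9,12], and the DP table's final entry dp[11][13] is also 6, so no common subsequence is longer.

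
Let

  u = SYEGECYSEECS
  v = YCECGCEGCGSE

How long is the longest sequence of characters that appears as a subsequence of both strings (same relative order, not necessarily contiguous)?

Match Y at u[2]=v[1] → E at u[3]=v[3] → G at u[4]=v[5] → E at u[5]=v[7] → C at u[6]=v[9] → S at u[8]=v[11] → E at u[10]=v[12] — 7 characters in the same relative order in both. dp[12][12] = 7 confirms this is the maximum.

7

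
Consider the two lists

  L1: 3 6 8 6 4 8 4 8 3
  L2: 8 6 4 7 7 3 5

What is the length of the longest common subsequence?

Taking 8 [3,1], then 6 [4,2], then 4 [5,3], then 3 [9,6] gives a common subsequence of length 4. The LCS DP gives dp[9][7] = 4, so this is optimal.

4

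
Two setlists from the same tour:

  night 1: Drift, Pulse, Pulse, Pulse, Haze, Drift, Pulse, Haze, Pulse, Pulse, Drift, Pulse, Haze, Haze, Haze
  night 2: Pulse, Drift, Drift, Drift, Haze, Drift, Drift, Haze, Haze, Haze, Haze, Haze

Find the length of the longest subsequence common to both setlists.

7

Taking Drift at night 1[1]=night 2[4], Haze at night 1[5]=night 2[5], Drift at night 1[6]=night 2[7], Haze at night 1[8]=night 2[9], Haze at night 1[13]=night 2[10], Haze at night 1[14]=night 2[11], Haze at night 1[15]=night 2[12] gives a common subsequence of length 7. dp[15][12] = 7 confirms this is the maximum.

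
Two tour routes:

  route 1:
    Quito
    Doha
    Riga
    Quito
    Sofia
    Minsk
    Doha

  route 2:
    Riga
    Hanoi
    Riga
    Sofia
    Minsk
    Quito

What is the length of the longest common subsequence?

One common subsequence of length 3: Riga (route 1 #3, route 2 #3), Sofia (route 1 #5, route 2 #4), Minsk (route 1 #6, route 2 #5). The LCS DP gives dp[7][6] = 3, so this is optimal.

3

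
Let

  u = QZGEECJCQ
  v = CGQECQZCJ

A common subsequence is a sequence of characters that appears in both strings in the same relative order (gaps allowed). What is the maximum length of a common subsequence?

4

Let dp[i][j] be the LCS length of the first i characters of u and the first j characters of v. dp[i][j] = dp[i-1][j-1]+1 when the i-th and j-th characters match, else max(dp[i-1][j], dp[i][j-1]).
    ·  C  G  Q  E  C  Q  Z  C  J
 ·  0  0  0  0  0  0  0  0  0  0
 Q  0  0  0  1  1  1  1  1  1  1
 Z  0  0  0  1  1  1  1  2  2  2
 G  0  0  1  1  1  1  1  2  2  2
 E  0  0  1  1  2  2  2  2  2  2
 E  0  0  1  1  2  2  2  2  2  2
 C  0  1  1  1  2  3  3  3  3  3
 J  0  1  1  1  2  3  3  3  3  4
 C  0  1  1  1  2  3  3  3  4  4
 Q  0  1  1  2  2  3  4  4  4  4
dp[9][9] = 4. One LCS (by backtracking along matches): QZCJ.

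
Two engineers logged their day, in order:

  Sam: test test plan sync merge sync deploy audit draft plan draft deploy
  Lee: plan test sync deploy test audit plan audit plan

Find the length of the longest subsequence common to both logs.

Pick test (Sam #1, Lee #2) → test (Sam #2, Lee #5) → plan (Sam #3, Lee #7) → audit (Sam #8, Lee #8) → plan (Sam #10, Lee #9); all 5 tasks appear in both, in order, and the DP table's final entry dp[12][9] is also 5, so no common subsequence is longer.

5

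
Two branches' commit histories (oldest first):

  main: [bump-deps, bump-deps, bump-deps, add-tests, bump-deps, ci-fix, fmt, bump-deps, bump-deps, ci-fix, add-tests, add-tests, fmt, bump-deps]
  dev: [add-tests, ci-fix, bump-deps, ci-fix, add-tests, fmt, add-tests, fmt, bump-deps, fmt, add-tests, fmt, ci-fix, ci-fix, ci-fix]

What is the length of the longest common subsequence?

Pick add-tests [4,1] → ci-fix [6,2] → bump-deps [9,3] → ci-fix [10,4] → add-tests [11,5] → add-tests [12,7] → fmt [13,8] → bump-deps [14,9]; all 8 commits appear in both, in order. The LCS DP gives dp[14][15] = 8, so this is optimal.

8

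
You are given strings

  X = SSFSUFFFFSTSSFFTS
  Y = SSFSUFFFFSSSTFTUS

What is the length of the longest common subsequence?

15

Pick S [1,1], then S [2,2], then F [3,3], then S [4,4], then U [5,5], then F [6,6], then F [7,7], then F [8,8], then F [9,9], then S [10,10], then S [12,11], then S [13,12], then F [15,14], then T [16,15], then S [17,17]; all 15 characters appear in both, in order. Since dp[17][17] = 15, nothing longer is possible.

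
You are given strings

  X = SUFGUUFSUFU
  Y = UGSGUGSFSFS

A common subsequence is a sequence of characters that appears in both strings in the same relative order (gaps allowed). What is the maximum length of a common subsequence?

6

Let dp[i][j] be the LCS length of the first i characters of X and the first j characters of Y. dp[i][j] = dp[i-1][j-1]+1 when the i-th and j-th characters match, else max(dp[i-1][j], dp[i][j-1]).
    ·  U  G  S  G  U  G  S  F  S  F  S
 ·  0  0  0  0  0  0  0  0  0  0  0  0
 S  0  0  0  1  1  1  1  1  1  1  1  1
 U  0  1  1  1  1  2  2  2  2  2  2  2
 F  0  1  1  1  1  2  2  2  3  3  3  3
 G  0  1  2  2  2  2  3  3  3  3  3  3
 U  0  1  2  2  2  3  3  3  3  3  3  3
 U  0  1  2  2  2  3  3  3  3  3  3  3
 F  0  1  2  2  2  3  3  3  4  4  4  4
 S  0  1  2  3  3  3  3  4  4  5  5  5
 U  0  1  2  3  3  4  4  4  4  5  5  5
 F  0  1  2  3  3  4  4  4  5  5  6  6
 U  0  1  2  3  3  4  4  4  5  5  6  6
dp[11][11] = 6. One LCS (by backtracking along matches): SUGFSF.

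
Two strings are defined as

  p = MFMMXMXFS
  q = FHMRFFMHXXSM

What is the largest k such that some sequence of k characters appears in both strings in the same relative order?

Pick M (p #1, q #3), F (p #2, q #6), M (p #3, q #7), X (p #5, q #9), X (p #7, q #10), S (p #9, q #11); all 6 characters appear in both, in order. The LCS DP gives dp[9][12] = 6, so this is optimal.

6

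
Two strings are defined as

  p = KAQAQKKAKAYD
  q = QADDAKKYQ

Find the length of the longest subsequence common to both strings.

5

One common subsequence of length 5: A [2,2], then A [4,5], then K [7,6], then K [9,7], then Y [11,8]. Since dp[12][9] = 5, nothing longer is possible.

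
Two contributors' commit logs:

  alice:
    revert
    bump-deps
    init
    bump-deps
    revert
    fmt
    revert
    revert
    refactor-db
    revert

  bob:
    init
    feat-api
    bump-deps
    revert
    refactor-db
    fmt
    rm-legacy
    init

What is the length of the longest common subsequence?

One common subsequence of length 4: init at alice[3]=bob[1]; then bump-deps at alice[4]=bob[3]; then revert at alice[5]=bob[4]; then fmt at alice[6]=bob[6]. Since dp[10][8] = 4, nothing longer is possible.

4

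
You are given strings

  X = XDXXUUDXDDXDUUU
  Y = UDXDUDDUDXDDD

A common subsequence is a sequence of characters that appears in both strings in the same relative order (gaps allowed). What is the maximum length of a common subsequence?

9

One common subsequence of length 9: X [1,3], D [2,4], U [5,5], U [6,8], D [7,9], X [8,10], D [9,11], D [10,12], D [12,13]. dp[15][13] = 9 confirms this is the maximum.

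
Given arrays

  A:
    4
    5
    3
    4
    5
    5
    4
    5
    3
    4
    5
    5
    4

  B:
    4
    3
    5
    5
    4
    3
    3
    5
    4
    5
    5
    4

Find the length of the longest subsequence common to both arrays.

Match 4 [1,1]; then 3 [3,2]; then 5 [5,3]; then 5 [6,4]; then 4 [7,5]; then 5 [8,8]; then 4 [10,9]; then 5 [11,10]; then 5 [12,11]; then 4 [13,12] — 10 values in the same relative order in both. dp[13][12] = 10 confirms this is the maximum.

10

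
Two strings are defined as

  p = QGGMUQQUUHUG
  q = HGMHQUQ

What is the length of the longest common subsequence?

4

Pick G at p[3]=q[2], M at p[4]=q[3], U at p[5]=q[6], Q at p[7]=q[7]; all 4 characters appear in both, in order. Since dp[12][7] = 4, nothing longer is possible.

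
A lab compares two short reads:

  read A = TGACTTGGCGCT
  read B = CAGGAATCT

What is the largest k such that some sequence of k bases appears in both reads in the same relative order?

Let dp[i][j] be the LCS length of the first i bases of read A and the first j bases of read B. dp[i][j] = dp[i-1][j-1]+1 when the i-th and j-th bases match, else max(dp[i-1][j], dp[i][j-1]).
    ·  C  A  G  G  A  A  T  C  T
 ·  0  0  0  0  0  0  0  0  0  0
 T  0  0  0  0  0  0  0  1  1  1
 G  0  0  0  1  1  1  1  1  1  1
 A  0  0  1  1  1  2  2  2  2  2
 C  0  1  1  1  1  2  2  2  3  3
 T  0  1  1  1  1  2  2  3  3  4
 T  0  1  1  1  1  2  2  3  3  4
 G  0  1  1  2  2  2  2  3  3  4
 G  0  1  1  2  3  3  3  3  3  4
 C  0  1  1  2  3  3  3  3  4  4
 G  0  1  1  2  3  3  3  3  4  4
 C  0  1  1  2  3  3  3  3  4  4
 T  0  1  1  2  3  3  3  4  4  5
dp[12][9] = 5. One LCS (by backtracking along matches): GATCT.

5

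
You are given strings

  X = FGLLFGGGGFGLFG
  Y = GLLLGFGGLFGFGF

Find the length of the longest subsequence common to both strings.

Pick G at X[2]=Y[1], L at X[3]=Y[3], L at X[4]=Y[4], F at X[5]=Y[6], G at X[6]=Y[7], G at X[7]=Y[8], G at X[9]=Y[11], F at X[10]=Y[12], G at X[11]=Y[13], F at X[13]=Y[14]; all 10 characters appear in both, in order. Since dp[14][14] = 10, nothing longer is possible.

10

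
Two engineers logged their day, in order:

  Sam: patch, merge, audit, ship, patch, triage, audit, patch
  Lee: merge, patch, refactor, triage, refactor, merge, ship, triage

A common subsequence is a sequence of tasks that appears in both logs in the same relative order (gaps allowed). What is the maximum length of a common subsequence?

Match patch at Sam[1]=Lee[2], merge at Sam[2]=Lee[6], ship at Sam[4]=Lee[7], triage at Sam[6]=Lee[8] — 4 tasks in the same relative order in both. The LCS DP gives dp[8][8] = 4, so this is optimal.

4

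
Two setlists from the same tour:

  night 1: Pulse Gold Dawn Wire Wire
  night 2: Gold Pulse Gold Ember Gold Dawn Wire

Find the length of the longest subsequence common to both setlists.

Pick Pulse [1,2], Gold [2,5], Dawn [3,6], Wire [5,7]; all 4 songs appear in both, in order, and the DP table's final entry dp[5][7] is also 4, so no common subsequence is longer.

4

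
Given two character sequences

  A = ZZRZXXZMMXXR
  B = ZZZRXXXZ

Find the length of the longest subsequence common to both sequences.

Pick Z [1,2] → Z [2,3] → R [3,4] → X [5,6] → X [6,7] → Z [7,8]; all 6 characters appear in both, in order, and the DP table's final entry dp[12][8] is also 6, so no common subsequence is longer.

6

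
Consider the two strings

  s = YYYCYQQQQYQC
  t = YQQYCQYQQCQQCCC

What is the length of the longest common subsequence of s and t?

Match Y at s[1]=t[1] → Y at s[3]=t[4] → C at s[4]=t[5] → Y at s[5]=t[7] → Q at s[6]=t[8] → Q at s[7]=t[9] → Q at s[8]=t[11] → Q at s[9]=t[12] → C at s[12]=t[15] — 9 characters in the same relative order in both. The LCS DP gives dp[12][15] = 9, so this is optimal.

9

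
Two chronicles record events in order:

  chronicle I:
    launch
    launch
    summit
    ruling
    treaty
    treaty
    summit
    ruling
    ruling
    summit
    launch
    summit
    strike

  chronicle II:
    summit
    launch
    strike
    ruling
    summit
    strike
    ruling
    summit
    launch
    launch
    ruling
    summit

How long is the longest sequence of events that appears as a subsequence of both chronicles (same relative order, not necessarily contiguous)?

7

Match launch (chronicle I #1, chronicle II #2), then ruling (chronicle I #4, chronicle II #4), then summit (chronicle I #7, chronicle II #5), then ruling (chronicle I #9, chronicle II #7), then summit (chronicle I #10, chronicle II #8), then launch (chronicle I #11, chronicle II #10), then summit (chronicle I #12, chronicle II #12) — 7 events in the same relative order in both, and the DP table's final entry dp[13][12] is also 7, so no common subsequence is longer.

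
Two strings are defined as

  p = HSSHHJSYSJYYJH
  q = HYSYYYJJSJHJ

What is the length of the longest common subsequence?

Match H at p[1]=q[1]; then S at p[7]=q[3]; then Y at p[8]=q[4]; then Y at p[11]=q[5]; then Y at p[12]=q[6]; then J at p[13]=q[10]; then H at p[14]=q[11] — 7 characters in the same relative order in both. dp[14][12] = 7 confirms this is the maximum.

7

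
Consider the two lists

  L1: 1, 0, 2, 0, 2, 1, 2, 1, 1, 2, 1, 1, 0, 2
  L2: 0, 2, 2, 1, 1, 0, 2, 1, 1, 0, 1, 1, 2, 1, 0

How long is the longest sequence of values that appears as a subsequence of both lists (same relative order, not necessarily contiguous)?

10

Match 0 [2,1], then 2 [3,3], then 0 [4,6], then 2 [5,7], then 1 [6,9], then 1 [8,11], then 1 [9,12], then 2 [10,13], then 1 [12,14], then 0 [13,15] — 10 values in the same relative order in both. Since dp[14][15] = 10, nothing longer is possible.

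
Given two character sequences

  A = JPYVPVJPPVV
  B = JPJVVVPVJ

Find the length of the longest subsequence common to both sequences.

6

One common subsequence of length 6: J at A[1]=B[1], then P at A[2]=B[2], then V at A[4]=B[6], then P at A[5]=B[7], then V at A[6]=B[8], then J at A[7]=B[9]. dp[11][9] = 6 confirms this is the maximum.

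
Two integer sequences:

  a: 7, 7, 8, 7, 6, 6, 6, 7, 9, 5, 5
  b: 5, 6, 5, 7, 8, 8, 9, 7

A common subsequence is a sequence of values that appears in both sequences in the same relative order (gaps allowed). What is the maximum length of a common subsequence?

Taking 7 at a[1]=b[4], 8 at a[3]=b[6], 7 at a[8]=b[8] gives a common subsequence of length 3, and the DP table's final entry dp[11][8] is also 3, so no common subsequence is longer.

3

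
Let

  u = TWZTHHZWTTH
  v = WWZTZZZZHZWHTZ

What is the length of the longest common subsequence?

7

Pick W [2,2], Z [3,3], T [4,4], H [6,9], Z [7,10], W [8,11], T [9,13]; all 7 characters appear in both, in order. Since dp[11][14] = 7, nothing longer is possible.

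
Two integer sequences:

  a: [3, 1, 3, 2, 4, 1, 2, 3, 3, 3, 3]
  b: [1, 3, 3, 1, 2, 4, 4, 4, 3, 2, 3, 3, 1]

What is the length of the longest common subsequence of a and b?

7

Match 3 [1,3] → 1 [2,4] → 2 [4,5] → 4 [5,8] → 2 [7,10] → 3 [8,11] → 3 [9,12] — 7 values in the same relative order in both, and the DP table's final entry dp[11][13] is also 7, so no common subsequence is longer.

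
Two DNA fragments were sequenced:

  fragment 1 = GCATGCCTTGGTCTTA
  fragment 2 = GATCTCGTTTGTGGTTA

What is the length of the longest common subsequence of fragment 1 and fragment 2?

12

Pick G (fragment 1 #1, fragment 2 #1); then A (fragment 1 #3, fragment 2 #2); then T (fragment 1 #4, fragment 2 #3); then C (fragment 1 #6, fragment 2 #4); then C (fragment 1 #7, fragment 2 #6); then T (fragment 1 #8, fragment 2 #10); then T (fragment 1 #9, fragment 2 #12); then G (fragment 1 #10, fragment 2 #13); then G (fragment 1 #11, fragment 2 #14); then T (fragment 1 #14, fragment 2 #15); then T (fragment 1 #15, fragment 2 #16); then A (fragment 1 #16, fragment 2 #17); all 12 bases appear in both, in order. Since dp[16][17] = 12, nothing longer is possible.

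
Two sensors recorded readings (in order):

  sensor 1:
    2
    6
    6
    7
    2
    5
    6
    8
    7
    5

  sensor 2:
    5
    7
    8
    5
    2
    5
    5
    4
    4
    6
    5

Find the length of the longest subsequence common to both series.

5

Pick 7 (sensor 1 #4, sensor 2 #2), 2 (sensor 1 #5, sensor 2 #5), 5 (sensor 1 #6, sensor 2 #7), 6 (sensor 1 #7, sensor 2 #10), 5 (sensor 1 #10, sensor 2 #11); all 5 values appear in both, in order. The LCS DP gives dp[10][11] = 5, so this is optimal.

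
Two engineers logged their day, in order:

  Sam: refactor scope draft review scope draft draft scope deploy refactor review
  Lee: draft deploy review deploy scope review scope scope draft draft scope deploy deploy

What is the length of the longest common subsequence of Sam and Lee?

Match scope [2,5] → review [4,6] → scope [5,8] → draft [6,9] → draft [7,10] → scope [8,11] → deploy [9,13] — 7 tasks in the same relative order in both. The LCS DP gives dp[11][13] = 7, so this is optimal.

7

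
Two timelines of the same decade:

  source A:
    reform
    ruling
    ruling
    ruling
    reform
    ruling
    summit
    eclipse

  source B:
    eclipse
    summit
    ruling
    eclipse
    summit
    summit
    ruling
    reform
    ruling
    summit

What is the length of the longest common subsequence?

5

Taking ruling [2,3], ruling [4,7], reform [5,8], ruling [6,9], summit [7,10] gives a common subsequence of length 5. The LCS DP gives dp[8][10] = 5, so this is optimal.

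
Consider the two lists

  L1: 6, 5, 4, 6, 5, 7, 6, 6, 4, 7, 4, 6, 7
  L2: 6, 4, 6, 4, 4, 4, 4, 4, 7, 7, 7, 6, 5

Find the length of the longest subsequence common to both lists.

6

Pick 6 at L1[1]=L2[1]; then 4 at L1[3]=L2[2]; then 6 at L1[4]=L2[3]; then 7 at L1[6]=L2[10]; then 7 at L1[10]=L2[11]; then 6 at L1[12]=L2[12]; all 6 values appear in both, in order. dp[13][13] = 6 confirms this is the maximum.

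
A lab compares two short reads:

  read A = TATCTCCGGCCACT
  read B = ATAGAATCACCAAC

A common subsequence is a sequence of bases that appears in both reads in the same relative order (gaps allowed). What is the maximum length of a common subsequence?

Taking T [1,2], then A [2,6], then T [3,7], then C [4,8], then C [6,10], then C [7,11], then A [12,13], then C [13,14] gives a common subsequence of length 8. The LCS DP gives dp[14][14] = 8, so this is optimal.

8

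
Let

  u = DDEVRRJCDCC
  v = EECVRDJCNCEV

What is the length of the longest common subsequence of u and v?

One common subsequence of length 6: E [3,2], then V [4,4], then R [5,5], then J [7,7], then C [8,8], then C [10,10], and the DP table's final entry dp[11][12] is also 6, so no common subsequence is longer.

6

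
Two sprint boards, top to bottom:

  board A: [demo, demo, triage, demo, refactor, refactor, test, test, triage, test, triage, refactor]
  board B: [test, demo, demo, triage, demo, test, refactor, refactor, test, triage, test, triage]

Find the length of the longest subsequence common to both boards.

10

Pick demo [1,2], demo [2,3], triage [3,4], demo [4,5], refactor [5,7], refactor [6,8], test [8,9], triage [9,10], test [10,11], triage [11,12]; all 10 tasks appear in both, in order. dp[12][12] = 10 confirms this is the maximum.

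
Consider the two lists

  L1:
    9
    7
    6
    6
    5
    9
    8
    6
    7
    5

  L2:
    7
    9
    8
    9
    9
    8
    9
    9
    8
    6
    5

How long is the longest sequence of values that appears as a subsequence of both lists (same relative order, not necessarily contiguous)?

5

Let dp[i][j] be the LCS length of the first i values of L1 and the first j values of L2. dp[i][j] = dp[i-1][j-1]+1 when the i-th and j-th values match, else max(dp[i-1][j], dp[i][j-1]).
    ·  7  9  8  9  9  8  9  9  8  6  5
 ·  0  0  0  0  0  0  0  0  0  0  0  0
 9  0  0  1  1  1  1  1  1  1  1  1  1
 7  0  1  1  1  1  1  1  1  1  1  1  1
 6  0  1  1  1  1  1  1  1  1  1  2  2
 6  0  1  1  1  1  1  1  1  1  1  2  2
 5  0  1  1  1  1  1  1  1  1  1  2  3
 9  0  1  2  2  2  2  2  2  2  2  2  3
 8  0  1  2  3  3  3  3  3  3  3  3  3
 6  0  1  2  3  3  3  3  3  3  3  4  4
 7  0  1  2  3  3  3  3  3  3  3  4  4
 5  0  1  2  3  3  3  3  3  3  3  4  5
dp[10][11] = 5. One LCS (by backtracking along matches): 9, 9, 8, 6, 5.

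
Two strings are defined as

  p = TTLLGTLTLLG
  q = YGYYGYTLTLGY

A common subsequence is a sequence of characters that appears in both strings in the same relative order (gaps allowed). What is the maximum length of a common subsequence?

6

Let dp[i][j] be the LCS length of the first i characters of p and the first j characters of q. dp[i][j] = dp[i-1][j-1]+1 when the i-th and j-th characters match, else max(dp[i-1][j], dp[i][j-1]).
    ·  Y  G  Y  Y  G  Y  T  L  T  L  G  Y
 ·  0  0  0  0  0  0  0  0  0  0  0  0  0
 T  0  0  0  0  0  0  0  1  1  1  1  1  1
 T  0  0  0  0  0  0  0  1  1  2  2  2  2
 L  0  0  0  0  0  0  0  1  2  2  3  3  3
 L  0  0  0  0  0  0  0  1  2  2  3  3  3
 G  0  0  1  1  1  1  1  1  2  2  3  4  4
 T  0  0  1  1  1  1  1  2  2  3  3  4  4
 L  0  0  1  1  1  1  1  2  3  3  4  4  4
 T  0  0  1  1  1  1  1  2  3  4  4  4  4
 L  0  0  1  1  1  1  1  2  3  4  5  5  5
 L  0  0  1  1  1  1  1  2  3  4  5  5  5
 G  0  0  1  1  1  2  2  2  3  4  5  6  6
dp[11][12] = 6. One LCS (by backtracking along matches): GTLTLG.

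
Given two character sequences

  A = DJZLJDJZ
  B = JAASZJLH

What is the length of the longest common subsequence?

3

Taking J [2,1] → Z [3,5] → L [4,7] gives a common subsequence of length 3. The LCS DP gives dp[8][8] = 3, so this is optimal.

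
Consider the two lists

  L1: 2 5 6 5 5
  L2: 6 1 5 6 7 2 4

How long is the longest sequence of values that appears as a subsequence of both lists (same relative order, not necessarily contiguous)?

Pick 5 (L1 #2, L2 #3); then 6 (L1 #3, L2 #4); all 2 values appear in both, in order. dp[5][7] = 2 confirms this is the maximum.

2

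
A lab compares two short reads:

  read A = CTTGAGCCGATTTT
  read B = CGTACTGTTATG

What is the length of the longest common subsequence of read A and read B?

8

Pick C at read A[1]=read B[1], T at read A[3]=read B[3], A at read A[5]=read B[4], C at read A[7]=read B[5], G at read A[9]=read B[7], T at read A[11]=read B[8], T at read A[12]=read B[9], T at read A[13]=read B[11]; all 8 bases appear in both, in order. The LCS DP gives dp[14][12] = 8, so this is optimal.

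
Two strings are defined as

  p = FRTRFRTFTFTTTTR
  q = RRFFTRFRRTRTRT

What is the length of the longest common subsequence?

Pick R at p[2]=q[1] → R at p[4]=q[2] → F at p[5]=q[3] → F at p[8]=q[4] → T at p[9]=q[5] → F at p[10]=q[7] → T at p[11]=q[10] → T at p[12]=q[12] → T at p[14]=q[14]; all 9 characters appear in both, in order. The LCS DP gives dp[15][14] = 9, so this is optimal.

9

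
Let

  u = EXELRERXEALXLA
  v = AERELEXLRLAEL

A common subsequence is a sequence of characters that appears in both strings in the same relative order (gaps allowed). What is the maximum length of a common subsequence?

8

One common subsequence of length 8: E (u #1, v #2); then E (u #3, v #4); then L (u #4, v #5); then E (u #6, v #6); then X (u #8, v #7); then L (u #11, v #8); then L (u #13, v #10); then A (u #14, v #11). Since dp[14][13] = 8, nothing longer is possible.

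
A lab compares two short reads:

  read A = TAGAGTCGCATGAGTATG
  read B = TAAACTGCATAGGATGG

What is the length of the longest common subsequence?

13

Pick T (read A #1, read B #1) → A (read A #2, read B #3) → A (read A #4, read B #4) → T (read A #6, read B #6) → G (read A #8, read B #7) → C (read A #9, read B #8) → A (read A #10, read B #9) → T (read A #11, read B #10) → G (read A #12, read B #12) → G (read A #14, read B #13) → A (read A #16, read B #14) → T (read A #17, read B #15) → G (read A #18, read B #17); all 13 bases appear in both, in order. dp[18][17] = 13 confirms this is the maximum.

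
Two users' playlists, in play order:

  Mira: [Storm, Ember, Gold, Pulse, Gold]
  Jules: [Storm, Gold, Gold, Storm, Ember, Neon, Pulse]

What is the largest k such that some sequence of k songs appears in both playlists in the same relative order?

Taking Storm at Mira[1]=Jules[4], Ember at Mira[2]=Jules[5], Pulse at Mira[4]=Jules[7] gives a common subsequence of length 3. dp[5][7] = 3 confirms this is the maximum.

3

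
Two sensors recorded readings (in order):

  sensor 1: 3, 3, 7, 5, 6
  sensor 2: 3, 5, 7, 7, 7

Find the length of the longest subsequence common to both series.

2

Let dp[i][j] be the LCS length of the first i values of sensor 1 and the first j values of sensor 2. dp[i][j] = dp[i-1][j-1]+1 when the i-th and j-th values match, else max(dp[i-1][j], dp[i][j-1]).
    ·  3  5  7  7  7
 ·  0  0  0  0  0  0
 3  0  1  1  1  1  1
 3  0  1  1  1  1  1
 7  0  1  1  2  2  2
 5  0  1  2  2  2  2
 6  0  1  2  2  2  2
dp[5][5] = 2. One LCS (by backtracking along matches): 3, 7.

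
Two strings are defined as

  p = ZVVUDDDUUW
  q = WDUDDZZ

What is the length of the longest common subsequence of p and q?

Pick U at p[4]=q[3]; then D at p[5]=q[4]; then D at p[6]=q[5]; all 3 characters appear in both, in order. dp[10][7] = 3 confirms this is the maximum.

3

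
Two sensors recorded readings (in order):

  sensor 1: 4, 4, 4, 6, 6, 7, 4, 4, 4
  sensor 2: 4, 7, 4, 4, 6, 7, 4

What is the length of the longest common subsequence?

Match 4 [1,1], 4 [2,3], 4 [3,4], 6 [5,5], 7 [6,6], 4 [9,7] — 6 values in the same relative order in both. dp[9][7] = 6 confirms this is the maximum.

6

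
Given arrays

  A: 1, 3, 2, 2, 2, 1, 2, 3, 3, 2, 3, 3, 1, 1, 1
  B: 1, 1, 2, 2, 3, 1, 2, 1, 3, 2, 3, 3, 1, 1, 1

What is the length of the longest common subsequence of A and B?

12

Taking 1 (A #1, B #2), then 2 (A #3, B #3), then 2 (A #4, B #4), then 2 (A #5, B #7), then 1 (A #6, B #8), then 3 (A #9, B #9), then 2 (A #10, B #10), then 3 (A #11, B #11), then 3 (A #12, B #12), then 1 (A #13, B #13), then 1 (A #14, B #14), then 1 (A #15, B #15) gives a common subsequence of length 12. The LCS DP gives dp[15][15] = 12, so this is optimal.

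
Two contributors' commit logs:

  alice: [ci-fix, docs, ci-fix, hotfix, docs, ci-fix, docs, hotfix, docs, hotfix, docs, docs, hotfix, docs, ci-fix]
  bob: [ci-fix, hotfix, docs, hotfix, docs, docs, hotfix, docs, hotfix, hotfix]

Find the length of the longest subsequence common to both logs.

9

One common subsequence of length 9: ci-fix [1,1]; then docs [2,3]; then hotfix [4,4]; then docs [5,5]; then docs [7,6]; then hotfix [8,7]; then docs [9,8]; then hotfix [10,9]; then hotfix [13,10]. Since dp[15][10] = 9, nothing longer is possible.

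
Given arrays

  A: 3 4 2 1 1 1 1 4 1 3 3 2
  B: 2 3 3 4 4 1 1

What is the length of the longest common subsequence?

Let dp[i][j] be the LCS length of the first i values of A and the first j values of B. dp[i][j] = dp[i-1][j-1]+1 when the i-th and j-th values match, else max(dp[i-1][j], dp[i][j-1]).
    ·  2  3  3  4  4  1  1
 ·  0  0  0  0  0  0  0  0
 3  0  0  1  1  1  1  1  1
 4  0  0  1  1  2  2  2  2
 2  0  1  1  1  2  2  2  2
 1  0  1  1  1  2  2  3  3
 1  0  1  1  1  2  2  3  4
 1  0  1  1  1  2  2  3  4
 1  0  1  1  1  2  2  3  4
 4  0  1  1  1  2  3  3  4
 1  0  1  1  1  2  3  4  4
 3  0  1  2  2  2  3  4  4
 3  0  1  2  3  3  3  4  4
 2  0  1  2  3  3  3  4  4
dp[12][7] = 4. One LCS (by backtracking along matches): 3, 4, 1, 1.

4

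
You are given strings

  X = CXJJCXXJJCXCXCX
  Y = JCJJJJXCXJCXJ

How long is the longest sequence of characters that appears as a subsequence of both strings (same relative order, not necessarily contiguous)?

10

One common subsequence of length 10: C at X[1]=Y[2] → J at X[3]=Y[3] → J at X[4]=Y[4] → J at X[8]=Y[5] → J at X[9]=Y[6] → X at X[11]=Y[7] → C at X[12]=Y[8] → X at X[13]=Y[9] → C at X[14]=Y[11] → X at X[15]=Y[12]. dp[15][13] = 10 confirms this is the maximum.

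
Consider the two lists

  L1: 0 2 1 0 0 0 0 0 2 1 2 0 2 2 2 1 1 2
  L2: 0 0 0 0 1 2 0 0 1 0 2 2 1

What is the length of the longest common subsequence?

One common subsequence of length 11: 0 (L1 #1, L2 #1), then 0 (L1 #4, L2 #2), then 0 (L1 #5, L2 #3), then 0 (L1 #6, L2 #4), then 0 (L1 #7, L2 #7), then 0 (L1 #8, L2 #8), then 1 (L1 #10, L2 #9), then 0 (L1 #12, L2 #10), then 2 (L1 #14, L2 #11), then 2 (L1 #15, L2 #12), then 1 (L1 #17, L2 #13). Since dp[18][13] = 11, nothing longer is possible.

11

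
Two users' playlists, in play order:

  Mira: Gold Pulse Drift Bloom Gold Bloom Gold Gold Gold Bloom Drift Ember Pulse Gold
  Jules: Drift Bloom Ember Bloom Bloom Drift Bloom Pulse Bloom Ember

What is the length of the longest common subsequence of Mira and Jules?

Taking Drift (Mira #3, Jules #1), Bloom (Mira #4, Jules #2), Bloom (Mira #6, Jules #4), Bloom (Mira #10, Jules #5), Drift (Mira #11, Jules #6), Ember (Mira #12, Jules #10) gives a common subsequence of length 6. dp[14][10] = 6 confirms this is the maximum.

6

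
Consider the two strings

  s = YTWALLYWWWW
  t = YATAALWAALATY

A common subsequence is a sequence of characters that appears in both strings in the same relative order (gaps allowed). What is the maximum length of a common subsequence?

6

Pick Y (s #1, t #1), T (s #2, t #3), W (s #3, t #7), A (s #4, t #9), L (s #5, t #10), Y (s #7, t #13); all 6 characters appear in both, in order. dp[11][13] = 6 confirms this is the maximum.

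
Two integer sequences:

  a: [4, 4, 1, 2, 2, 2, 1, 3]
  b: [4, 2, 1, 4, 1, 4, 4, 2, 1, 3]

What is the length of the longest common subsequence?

Taking 4 [1,1]; then 4 [2,4]; then 1 [3,5]; then 2 [6,8]; then 1 [7,9]; then 3 [8,10] gives a common subsequence of length 6. The LCS DP gives dp[8][10] = 6, so this is optimal.

6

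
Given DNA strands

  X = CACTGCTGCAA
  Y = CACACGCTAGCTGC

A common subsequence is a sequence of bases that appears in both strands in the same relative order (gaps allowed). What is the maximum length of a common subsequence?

9

Match C (X #1, Y #3); then A (X #2, Y #4); then C (X #3, Y #7); then T (X #4, Y #8); then G (X #5, Y #10); then C (X #6, Y #11); then T (X #7, Y #12); then G (X #8, Y #13); then C (X #9, Y #14) — 9 bases in the same relative order in both. dp[11][14] = 9 confirms this is the maximum.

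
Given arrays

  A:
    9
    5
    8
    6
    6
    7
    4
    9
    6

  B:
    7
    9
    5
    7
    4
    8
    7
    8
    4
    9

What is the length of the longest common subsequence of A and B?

6

Taking 9 [1,2], 5 [2,3], 8 [3,6], 7 [6,7], 4 [7,9], 9 [8,10] gives a common subsequence of length 6, and the DP table's final entry dp[9][10] is also 6, so no common subsequence is longer.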